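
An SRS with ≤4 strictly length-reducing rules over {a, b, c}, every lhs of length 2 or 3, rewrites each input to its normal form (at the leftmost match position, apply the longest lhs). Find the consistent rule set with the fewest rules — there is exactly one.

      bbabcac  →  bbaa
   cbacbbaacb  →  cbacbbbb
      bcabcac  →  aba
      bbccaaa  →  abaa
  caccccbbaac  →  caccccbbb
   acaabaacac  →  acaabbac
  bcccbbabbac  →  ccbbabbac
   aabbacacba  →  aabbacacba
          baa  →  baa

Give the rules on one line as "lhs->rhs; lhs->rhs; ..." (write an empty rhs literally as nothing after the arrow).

  | bbabcac => bbaabc => bbaa
  | cbacbbaacb => cbacbbbb
  | bcabcac => abbcac => ababc => aba
  | bbccaaa => bcaaa => abaa

aac->b; bc->; bca->ab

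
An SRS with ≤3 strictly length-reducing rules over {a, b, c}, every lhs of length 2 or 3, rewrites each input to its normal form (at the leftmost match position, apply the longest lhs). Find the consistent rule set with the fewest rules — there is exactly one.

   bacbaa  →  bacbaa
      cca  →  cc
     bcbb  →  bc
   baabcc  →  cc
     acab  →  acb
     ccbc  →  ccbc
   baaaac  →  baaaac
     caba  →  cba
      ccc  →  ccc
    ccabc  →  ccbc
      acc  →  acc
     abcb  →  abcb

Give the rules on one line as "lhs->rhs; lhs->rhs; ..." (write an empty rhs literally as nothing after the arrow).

  | bacbaa
  | cca => cc
  | bcbb => bc
  | baabcc => bbcc => cc

aab->b; bb->; ca->c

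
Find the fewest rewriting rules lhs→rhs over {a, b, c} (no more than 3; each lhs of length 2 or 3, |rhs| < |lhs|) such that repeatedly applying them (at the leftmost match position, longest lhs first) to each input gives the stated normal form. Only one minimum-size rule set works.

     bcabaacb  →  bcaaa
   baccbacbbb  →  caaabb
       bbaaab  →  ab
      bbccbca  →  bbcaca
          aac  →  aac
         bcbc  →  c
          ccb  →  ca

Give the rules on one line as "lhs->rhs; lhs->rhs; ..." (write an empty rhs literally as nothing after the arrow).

ba->; cb->a

  | bcabaacb => bcaacb => bcaaa
  | baccbacbbb => ccbacbbb => caacbbb => caaabb
  | bbaaab => baab => ab
  | bbccbca => bbcaca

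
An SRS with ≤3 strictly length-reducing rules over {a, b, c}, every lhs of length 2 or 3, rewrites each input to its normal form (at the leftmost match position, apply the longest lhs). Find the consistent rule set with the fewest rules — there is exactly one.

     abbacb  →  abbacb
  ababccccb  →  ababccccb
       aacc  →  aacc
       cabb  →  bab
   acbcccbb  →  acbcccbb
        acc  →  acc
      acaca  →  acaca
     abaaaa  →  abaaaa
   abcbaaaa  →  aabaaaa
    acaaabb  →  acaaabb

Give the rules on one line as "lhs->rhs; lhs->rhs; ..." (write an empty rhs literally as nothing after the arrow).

  | abbacb
  | ababccccb
  | aacc
  | cabb => bab

bcb->ab; cab->ba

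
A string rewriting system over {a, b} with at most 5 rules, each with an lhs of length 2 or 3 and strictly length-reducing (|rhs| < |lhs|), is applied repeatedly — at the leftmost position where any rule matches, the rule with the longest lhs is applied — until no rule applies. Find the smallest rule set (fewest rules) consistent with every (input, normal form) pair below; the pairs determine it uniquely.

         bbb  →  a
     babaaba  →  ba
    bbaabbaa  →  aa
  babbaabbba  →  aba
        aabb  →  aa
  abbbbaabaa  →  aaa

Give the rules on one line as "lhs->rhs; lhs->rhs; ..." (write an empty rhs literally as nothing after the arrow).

  | bbb => a
  | babaaba => babba => ba
  | bbaabbaa => abbaa => aa
  | babbaabbba => baabbba => bbbba => aba

baa->b; bb->; bba->; bbb->a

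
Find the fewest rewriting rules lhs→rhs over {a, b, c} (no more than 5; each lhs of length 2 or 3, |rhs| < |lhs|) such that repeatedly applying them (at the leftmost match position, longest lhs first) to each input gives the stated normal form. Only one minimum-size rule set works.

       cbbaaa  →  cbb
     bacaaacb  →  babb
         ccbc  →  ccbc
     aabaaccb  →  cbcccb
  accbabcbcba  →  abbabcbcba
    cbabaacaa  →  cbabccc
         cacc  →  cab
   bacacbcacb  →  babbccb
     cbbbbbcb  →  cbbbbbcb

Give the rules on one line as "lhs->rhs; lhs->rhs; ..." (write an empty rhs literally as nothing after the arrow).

  | cbbaaa => cbb
  | bacaaacb => baccb => babb
  | ccbc
  | aabaaccb => cbaaccb => cbcccb

aa->c; aaa->; acb->cb; acc->ab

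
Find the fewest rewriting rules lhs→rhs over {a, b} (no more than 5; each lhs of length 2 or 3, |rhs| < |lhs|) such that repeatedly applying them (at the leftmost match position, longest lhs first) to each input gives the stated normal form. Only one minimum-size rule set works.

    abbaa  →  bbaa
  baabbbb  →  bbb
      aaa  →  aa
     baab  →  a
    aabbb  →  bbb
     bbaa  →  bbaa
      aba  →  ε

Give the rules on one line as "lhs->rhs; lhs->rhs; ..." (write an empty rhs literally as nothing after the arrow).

  | abbaa => bbaa
  | baabbbb => babbbb => abbb => bbb
  | aaa => aa
  | baab => bab => a

aaa->aa; ab->b; aba->; bab->a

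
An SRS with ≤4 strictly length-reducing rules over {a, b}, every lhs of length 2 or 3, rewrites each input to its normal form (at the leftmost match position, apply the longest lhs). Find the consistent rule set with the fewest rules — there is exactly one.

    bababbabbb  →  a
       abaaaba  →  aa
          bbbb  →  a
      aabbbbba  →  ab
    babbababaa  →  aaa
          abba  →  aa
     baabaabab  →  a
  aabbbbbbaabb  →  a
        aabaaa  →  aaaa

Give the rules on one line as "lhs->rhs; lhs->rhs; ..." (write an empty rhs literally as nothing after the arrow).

aab->a; ba->b; bb->; bbb->ab

  | bababbabbb => bbabbabbb => abbabbb => aabbb => abb => a
  | abaaaba => abaaba => ababa => abba => aa
  | bbbb => abb => a
  | aabbbbba => abbbba => aabba => aba => ab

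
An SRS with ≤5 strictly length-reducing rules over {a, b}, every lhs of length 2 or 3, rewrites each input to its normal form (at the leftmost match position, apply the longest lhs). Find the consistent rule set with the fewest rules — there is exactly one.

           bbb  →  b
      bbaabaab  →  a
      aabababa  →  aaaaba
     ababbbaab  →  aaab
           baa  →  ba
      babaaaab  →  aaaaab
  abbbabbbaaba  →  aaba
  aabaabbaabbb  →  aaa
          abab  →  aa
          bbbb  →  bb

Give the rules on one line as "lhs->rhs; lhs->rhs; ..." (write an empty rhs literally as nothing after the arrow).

abb->; baa->ba; bab->a; bbb->b

  | bbb => b
  | bbaabaab => bbabaab => baaab => baab => bab => a
  | aabababa => aaaaba
  | ababbbaab => aabbaab => aaab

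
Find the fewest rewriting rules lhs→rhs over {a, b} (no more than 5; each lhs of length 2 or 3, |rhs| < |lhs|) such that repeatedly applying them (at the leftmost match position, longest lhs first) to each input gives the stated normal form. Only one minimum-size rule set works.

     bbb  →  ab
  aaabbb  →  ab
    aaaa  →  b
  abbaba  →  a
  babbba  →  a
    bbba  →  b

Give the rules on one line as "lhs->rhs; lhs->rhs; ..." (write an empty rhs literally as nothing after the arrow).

  | bbb => ab
  | aaabbb => abbbb => aabb => bbb => ab
  | aaaa => aba => aa => b
  | abbaba => ababa => aaba => bba => ba => a

aa->b; aaa->ab; ba->a; bbb->ab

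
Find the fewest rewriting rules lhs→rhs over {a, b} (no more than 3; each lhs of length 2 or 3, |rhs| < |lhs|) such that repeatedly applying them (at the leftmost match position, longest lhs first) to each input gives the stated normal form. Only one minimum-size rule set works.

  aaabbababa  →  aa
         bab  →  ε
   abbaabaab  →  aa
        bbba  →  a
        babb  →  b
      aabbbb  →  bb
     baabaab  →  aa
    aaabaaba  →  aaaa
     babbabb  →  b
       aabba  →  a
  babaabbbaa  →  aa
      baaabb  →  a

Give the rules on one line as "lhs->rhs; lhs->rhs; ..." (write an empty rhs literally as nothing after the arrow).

ab->; ba->a

  | aaabbababa => aabababa => aababa => aaba => aa
  | bab => ab => ε
  | abbaabaab => baabaab => aabaab => aaab => aa
  | bbba => bba => ba => a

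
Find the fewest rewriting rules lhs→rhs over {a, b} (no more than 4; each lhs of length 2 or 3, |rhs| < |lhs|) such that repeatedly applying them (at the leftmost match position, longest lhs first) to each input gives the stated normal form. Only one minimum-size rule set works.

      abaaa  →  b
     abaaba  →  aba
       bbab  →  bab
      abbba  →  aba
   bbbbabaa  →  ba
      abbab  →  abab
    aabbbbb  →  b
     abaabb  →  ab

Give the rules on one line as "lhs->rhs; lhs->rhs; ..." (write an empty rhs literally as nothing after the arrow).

  | abaaa => aa => b
  | abaaba => aba
  | bbab => bab
  | abbba => abba => aba

aa->b; baa->; bb->b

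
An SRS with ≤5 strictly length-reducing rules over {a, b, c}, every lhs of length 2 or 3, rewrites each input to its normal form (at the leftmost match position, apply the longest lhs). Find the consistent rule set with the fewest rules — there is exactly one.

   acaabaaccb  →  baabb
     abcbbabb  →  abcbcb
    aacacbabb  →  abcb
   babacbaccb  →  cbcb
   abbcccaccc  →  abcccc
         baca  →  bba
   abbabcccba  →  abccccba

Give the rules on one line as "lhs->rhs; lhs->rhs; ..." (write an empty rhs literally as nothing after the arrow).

ac->; aca->ba; bab->c; bbc->b

  | acaabaaccb => baabaaccb => baabacb => baabb
  | abcbbabb => abcbcb
  | aacacbabb => abacbabb => abbabb => abcb
  | babacbaccb => cacbaccb => cbaccb => cbcb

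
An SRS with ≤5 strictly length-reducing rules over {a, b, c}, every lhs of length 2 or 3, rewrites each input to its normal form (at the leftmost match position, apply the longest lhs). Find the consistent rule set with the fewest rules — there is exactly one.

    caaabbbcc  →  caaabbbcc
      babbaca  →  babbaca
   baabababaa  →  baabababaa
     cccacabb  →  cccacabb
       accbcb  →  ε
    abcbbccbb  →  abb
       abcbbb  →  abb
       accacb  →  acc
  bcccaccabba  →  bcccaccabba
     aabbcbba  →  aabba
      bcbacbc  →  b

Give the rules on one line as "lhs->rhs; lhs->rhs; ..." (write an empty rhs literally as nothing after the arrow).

acb->; cbb->; cbc->; ccb->

  | caaabbbcc
  | babbaca
  | baabababaa
  | cccacabb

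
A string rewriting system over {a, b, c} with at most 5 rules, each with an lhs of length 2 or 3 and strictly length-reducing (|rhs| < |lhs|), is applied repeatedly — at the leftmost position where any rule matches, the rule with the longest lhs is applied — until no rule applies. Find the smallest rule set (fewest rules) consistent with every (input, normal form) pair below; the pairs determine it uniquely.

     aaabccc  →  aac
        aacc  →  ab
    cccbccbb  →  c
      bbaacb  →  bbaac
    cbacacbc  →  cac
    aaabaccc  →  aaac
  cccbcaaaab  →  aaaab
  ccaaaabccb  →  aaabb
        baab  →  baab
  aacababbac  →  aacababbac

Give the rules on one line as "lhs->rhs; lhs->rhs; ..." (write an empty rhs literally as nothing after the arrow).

acc->b; bc->c; cb->c; cc->

  | aaabccc => aaaccc => aabc => aac
  | aacc => ab
  | cccbccbb => cbccbb => cccbb => cbb => cb => c
  | bbaacb => bbaac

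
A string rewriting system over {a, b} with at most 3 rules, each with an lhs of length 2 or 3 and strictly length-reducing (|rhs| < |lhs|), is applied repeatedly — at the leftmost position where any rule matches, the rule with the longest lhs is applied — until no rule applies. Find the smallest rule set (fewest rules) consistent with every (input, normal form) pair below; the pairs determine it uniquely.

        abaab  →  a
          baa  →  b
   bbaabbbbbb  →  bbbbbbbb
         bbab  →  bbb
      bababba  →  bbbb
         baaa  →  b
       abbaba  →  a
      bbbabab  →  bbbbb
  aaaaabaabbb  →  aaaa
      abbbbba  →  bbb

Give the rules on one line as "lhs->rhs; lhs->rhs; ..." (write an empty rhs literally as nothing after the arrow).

  | abaab => aab => a
  | baa => ba => b
  | bbaabbbbbb => bbabbbbbb => bbbbbbbb
  | bbab => bbb

ab->; abb->; ba->b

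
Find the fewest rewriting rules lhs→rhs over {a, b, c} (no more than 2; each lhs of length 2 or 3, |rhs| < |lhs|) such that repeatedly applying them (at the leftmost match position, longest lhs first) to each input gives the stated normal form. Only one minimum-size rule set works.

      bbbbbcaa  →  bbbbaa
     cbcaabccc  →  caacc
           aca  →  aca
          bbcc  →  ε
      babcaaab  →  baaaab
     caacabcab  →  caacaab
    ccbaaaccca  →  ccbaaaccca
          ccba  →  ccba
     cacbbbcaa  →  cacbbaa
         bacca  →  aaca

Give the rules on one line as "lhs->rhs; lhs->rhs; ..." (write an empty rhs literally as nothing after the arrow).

  | bbbbbcaa => bbbbaa
  | cbcaabccc => caabccc => caacc
  | aca
  | bbcc => bc => ε

bac->aa; bc->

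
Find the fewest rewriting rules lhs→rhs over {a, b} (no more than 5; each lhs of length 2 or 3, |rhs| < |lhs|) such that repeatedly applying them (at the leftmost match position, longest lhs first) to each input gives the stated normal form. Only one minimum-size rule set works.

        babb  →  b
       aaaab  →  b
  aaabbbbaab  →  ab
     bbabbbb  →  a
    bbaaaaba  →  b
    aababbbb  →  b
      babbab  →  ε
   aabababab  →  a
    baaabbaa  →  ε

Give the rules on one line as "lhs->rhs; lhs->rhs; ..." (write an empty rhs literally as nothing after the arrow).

  | babb => bbb => b
  | aaaab => aab => b
  | aaabbbbaab => abbbbaab => abbaab => aaab => ab
  | bbabbbb => abbbb => abb => a

aa->; ba->b; baa->a; bb->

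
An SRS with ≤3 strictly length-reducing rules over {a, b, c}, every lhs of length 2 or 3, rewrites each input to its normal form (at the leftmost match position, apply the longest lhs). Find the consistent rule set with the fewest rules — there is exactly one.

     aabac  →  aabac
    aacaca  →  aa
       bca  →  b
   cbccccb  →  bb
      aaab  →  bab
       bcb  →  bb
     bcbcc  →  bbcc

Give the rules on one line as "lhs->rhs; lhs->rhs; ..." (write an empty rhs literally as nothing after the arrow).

  | aabac
  | aacaca => aaca => aa
  | bca => b
  | cbccccb => bccccb => bcccb => bccb => bcb => bb

aaa->ba; ca->; cb->b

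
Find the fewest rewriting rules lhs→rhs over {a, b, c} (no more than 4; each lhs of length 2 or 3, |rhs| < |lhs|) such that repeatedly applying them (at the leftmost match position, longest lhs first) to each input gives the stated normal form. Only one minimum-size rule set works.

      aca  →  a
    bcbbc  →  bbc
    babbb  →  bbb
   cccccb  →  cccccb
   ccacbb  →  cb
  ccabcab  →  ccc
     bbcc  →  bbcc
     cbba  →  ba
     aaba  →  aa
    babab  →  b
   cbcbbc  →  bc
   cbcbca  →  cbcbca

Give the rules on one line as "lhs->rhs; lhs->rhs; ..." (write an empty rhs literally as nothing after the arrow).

  | aca => a
  | bcbbc => bbc
  | babbb => bbb
  | cccccb

ab->; ac->; cbb->b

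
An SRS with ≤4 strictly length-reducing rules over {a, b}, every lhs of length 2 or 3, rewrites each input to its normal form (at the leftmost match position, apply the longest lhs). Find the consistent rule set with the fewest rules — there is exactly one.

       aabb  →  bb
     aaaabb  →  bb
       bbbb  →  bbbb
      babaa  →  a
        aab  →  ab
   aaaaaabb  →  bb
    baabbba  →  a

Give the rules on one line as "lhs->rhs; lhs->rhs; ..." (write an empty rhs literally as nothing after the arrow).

aa->a; abb->bb; ba->a

  | aabb => abb => bb
  | aaaabb => aaabb => aabb => abb => bb
  | bbbb
  | babaa => abaa => aaa => aa => a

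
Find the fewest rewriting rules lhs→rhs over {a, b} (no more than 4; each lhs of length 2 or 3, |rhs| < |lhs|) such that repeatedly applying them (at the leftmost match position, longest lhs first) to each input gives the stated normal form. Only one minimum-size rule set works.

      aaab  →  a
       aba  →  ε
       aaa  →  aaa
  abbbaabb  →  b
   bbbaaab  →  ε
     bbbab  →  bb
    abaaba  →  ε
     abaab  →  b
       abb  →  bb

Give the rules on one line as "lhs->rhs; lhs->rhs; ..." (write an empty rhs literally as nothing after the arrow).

aab->; ab->b; ba->; bab->ba

  | aaab => a
  | aba => ba => ε
  | aaa
  | abbbaabb => bbbaabb => bbabb => bbab => bba => b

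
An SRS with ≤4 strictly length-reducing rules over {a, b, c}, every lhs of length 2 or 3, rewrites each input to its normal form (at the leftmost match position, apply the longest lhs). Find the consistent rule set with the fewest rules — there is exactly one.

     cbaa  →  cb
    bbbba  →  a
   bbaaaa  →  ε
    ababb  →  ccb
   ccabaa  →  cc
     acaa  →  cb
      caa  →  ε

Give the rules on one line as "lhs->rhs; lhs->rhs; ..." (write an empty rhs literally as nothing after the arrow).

  | cbaa => cb
  | bbbba => bba => a
  | bbaaaa => aaaa => aa => ε
  | ababb => cabb => ccb

aa->; ab->c; bb->; caa->bb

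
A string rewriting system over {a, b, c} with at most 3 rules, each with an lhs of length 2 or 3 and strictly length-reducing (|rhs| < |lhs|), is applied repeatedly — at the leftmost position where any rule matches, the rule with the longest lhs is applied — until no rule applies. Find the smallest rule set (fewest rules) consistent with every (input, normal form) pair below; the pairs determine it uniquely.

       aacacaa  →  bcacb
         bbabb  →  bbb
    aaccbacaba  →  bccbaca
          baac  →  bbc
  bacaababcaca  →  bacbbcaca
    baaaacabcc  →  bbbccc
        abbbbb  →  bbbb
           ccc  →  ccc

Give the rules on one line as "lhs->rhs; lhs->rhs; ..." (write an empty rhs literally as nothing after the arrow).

aa->b; ab->

  | aacacaa => bcacaa => bcacb
  | bbabb => bbb
  | aaccbacaba => bccbacaba => bccbaca
  | baac => bbc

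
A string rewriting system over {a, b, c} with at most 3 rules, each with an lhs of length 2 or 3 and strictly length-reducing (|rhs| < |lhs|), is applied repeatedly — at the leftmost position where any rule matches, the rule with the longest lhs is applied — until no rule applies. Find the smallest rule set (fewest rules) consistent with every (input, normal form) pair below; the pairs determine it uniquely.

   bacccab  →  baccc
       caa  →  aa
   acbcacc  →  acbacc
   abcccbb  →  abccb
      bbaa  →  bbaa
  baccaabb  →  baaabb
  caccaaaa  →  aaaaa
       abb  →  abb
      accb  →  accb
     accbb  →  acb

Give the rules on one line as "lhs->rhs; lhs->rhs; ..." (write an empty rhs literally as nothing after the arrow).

ca->a; cab->c; cbb->b

  | bacccab => baccc
  | caa => aa
  | acbcacc => acbacc
  | abcccbb => abccb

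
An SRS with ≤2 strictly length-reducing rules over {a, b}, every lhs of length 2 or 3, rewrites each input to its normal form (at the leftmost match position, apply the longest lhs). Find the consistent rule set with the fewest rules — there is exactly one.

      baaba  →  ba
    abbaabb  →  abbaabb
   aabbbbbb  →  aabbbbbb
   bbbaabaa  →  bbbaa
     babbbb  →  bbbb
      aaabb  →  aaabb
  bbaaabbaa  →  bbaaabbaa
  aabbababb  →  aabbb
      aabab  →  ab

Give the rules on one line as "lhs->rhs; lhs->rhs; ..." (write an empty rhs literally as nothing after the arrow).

aba->; bab->b

  | baaba => ba
  | abbaabb
  | aabbbbbb
  | bbbaabaa => bbbaa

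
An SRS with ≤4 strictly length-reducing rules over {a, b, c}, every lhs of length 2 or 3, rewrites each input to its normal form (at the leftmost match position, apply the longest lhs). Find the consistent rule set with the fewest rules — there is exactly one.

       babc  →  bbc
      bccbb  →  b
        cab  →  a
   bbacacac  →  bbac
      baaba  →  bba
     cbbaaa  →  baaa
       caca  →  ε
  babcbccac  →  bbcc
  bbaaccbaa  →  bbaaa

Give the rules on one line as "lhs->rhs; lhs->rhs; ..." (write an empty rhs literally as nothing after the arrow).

ab->b; ca->; cab->a; cb->

  | babc => bbc
  | bccbb => bcb => b
  | cab => a
  | bbacacac => bbacac => bbac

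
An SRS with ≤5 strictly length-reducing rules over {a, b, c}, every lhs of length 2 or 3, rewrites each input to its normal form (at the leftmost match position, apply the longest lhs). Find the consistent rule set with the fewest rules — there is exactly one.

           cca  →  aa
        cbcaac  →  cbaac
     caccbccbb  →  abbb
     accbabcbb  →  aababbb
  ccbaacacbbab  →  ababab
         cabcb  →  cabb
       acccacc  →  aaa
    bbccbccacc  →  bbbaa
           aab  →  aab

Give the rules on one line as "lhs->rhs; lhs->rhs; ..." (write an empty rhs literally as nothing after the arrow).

  | cca => aa
  | cbcaac => cbaac
  | caccbccbb => ccbccbb => abccbb => abcbb => abbb
  | accbabcbb => aababcbb => aababbb

acb->; bc->b; cac->c; cc->a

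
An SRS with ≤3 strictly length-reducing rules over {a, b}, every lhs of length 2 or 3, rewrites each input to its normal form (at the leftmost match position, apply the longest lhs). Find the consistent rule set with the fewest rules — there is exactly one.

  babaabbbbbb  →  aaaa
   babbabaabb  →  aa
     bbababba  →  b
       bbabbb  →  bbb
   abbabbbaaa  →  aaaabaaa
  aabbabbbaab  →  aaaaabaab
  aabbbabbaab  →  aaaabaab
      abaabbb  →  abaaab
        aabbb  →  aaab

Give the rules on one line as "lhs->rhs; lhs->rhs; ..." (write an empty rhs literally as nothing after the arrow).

abb->aa; bab->bb; bba->

  | babaabbbbbb => bbaabbbbbb => abbbbbb => aabbbb => aaabb => aaaa
  | babbabaabb => bbbabaabb => bbaabb => abb => aa
  | bbababba => babba => bbba => b
  | bbabbb => bbb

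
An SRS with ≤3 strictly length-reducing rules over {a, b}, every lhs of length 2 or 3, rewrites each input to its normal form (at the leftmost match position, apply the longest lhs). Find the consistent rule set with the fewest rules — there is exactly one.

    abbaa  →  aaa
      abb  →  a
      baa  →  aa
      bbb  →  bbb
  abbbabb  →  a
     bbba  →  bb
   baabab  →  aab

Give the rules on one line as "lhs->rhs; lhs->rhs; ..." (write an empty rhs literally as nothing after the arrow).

abb->a; ba->; baa->aa

  | abbaa => aaa
  | abb => a
  | baa => aa
  | bbb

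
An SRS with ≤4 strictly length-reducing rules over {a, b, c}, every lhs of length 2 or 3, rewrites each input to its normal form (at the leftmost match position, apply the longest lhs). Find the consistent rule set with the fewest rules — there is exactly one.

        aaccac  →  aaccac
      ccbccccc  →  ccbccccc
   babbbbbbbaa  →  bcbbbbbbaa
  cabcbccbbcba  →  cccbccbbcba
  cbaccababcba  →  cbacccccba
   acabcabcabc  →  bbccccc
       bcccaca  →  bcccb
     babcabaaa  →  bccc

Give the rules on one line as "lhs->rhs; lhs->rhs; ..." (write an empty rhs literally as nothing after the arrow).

  | aaccac
  | ccbccccc
  | babbbbbbbaa => bcbbbbbbaa
  | cabcbccbbcba => cccbccbbcba

aaa->; ab->c; aca->b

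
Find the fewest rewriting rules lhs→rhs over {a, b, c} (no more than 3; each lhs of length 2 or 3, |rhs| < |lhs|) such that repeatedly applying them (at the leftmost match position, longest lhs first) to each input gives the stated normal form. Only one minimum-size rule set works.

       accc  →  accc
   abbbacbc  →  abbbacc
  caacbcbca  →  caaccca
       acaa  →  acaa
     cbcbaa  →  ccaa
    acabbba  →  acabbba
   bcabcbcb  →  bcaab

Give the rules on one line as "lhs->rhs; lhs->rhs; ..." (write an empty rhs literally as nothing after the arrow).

bcc->a; cb->c

  | accc
  | abbbacbc => abbbacc
  | caacbcbca => caaccbca => caaccca
  | acaa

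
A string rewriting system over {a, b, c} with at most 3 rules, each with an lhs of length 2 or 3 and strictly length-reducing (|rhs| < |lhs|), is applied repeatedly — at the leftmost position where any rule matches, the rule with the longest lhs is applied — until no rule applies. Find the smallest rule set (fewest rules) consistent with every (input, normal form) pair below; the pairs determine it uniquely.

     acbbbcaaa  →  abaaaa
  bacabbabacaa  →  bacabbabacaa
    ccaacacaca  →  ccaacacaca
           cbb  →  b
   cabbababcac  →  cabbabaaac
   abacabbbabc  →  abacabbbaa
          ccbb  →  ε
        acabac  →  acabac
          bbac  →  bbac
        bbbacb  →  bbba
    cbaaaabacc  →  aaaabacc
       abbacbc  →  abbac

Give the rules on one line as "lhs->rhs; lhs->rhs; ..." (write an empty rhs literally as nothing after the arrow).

bc->a; cb->

  | acbbbcaaa => abbcaaa => abaaaa
  | bacabbabacaa
  | ccaacacaca
  | cbb => b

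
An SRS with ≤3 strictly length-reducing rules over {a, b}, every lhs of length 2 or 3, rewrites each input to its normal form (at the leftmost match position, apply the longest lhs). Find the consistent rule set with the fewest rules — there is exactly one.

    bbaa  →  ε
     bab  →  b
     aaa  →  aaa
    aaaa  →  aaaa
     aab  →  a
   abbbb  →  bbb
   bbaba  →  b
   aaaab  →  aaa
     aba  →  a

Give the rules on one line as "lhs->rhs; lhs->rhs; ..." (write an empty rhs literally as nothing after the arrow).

  | bbaa => ba => ε
  | bab => b
  | aaa
  | aaaa

ab->; ba->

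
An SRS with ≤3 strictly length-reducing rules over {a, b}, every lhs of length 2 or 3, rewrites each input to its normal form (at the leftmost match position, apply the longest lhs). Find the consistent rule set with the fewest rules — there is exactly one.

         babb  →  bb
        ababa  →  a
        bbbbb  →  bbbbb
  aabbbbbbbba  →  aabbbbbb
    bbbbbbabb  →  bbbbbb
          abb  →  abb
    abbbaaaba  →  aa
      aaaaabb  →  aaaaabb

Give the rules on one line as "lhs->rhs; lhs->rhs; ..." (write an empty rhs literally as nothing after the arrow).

ba->; bba->

  | babb => bb
  | ababa => aba => a
  | bbbbb
  | aabbbbbbbba => aabbbbbb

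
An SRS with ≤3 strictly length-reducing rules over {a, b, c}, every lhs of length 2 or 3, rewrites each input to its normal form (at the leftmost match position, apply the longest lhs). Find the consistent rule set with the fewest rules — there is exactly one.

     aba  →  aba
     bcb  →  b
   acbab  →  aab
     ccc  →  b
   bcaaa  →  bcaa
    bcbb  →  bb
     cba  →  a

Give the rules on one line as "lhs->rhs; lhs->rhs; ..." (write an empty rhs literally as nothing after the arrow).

  | aba
  | bcb => b
  | acbab => aab
  | ccc => b

aaa->aa; cb->; ccc->b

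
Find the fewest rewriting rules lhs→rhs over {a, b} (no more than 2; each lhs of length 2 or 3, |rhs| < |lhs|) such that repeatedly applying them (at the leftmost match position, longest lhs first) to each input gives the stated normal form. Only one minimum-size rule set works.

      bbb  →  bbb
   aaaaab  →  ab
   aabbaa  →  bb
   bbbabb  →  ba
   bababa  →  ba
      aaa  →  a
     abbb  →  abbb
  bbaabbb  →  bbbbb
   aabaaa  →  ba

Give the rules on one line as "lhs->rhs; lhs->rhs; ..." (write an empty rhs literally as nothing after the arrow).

  | bbb
  | aaaaab => aaab => ab
  | aabbaa => bbaa => bb
  | bbbabb => bbab => ba

aa->; bab->a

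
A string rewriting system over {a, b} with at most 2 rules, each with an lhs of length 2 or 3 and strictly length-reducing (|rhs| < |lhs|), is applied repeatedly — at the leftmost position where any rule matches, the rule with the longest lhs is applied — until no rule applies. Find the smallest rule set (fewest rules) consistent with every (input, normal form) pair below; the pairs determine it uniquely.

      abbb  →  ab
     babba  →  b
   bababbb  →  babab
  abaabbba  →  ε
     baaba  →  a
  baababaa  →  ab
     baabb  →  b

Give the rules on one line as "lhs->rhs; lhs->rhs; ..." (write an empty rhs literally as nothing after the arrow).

  | abbb => ab
  | babba => baa => b
  | bababbb => babab
  | abaabbba => abbbba => abba => aa => ε

aa->; bb->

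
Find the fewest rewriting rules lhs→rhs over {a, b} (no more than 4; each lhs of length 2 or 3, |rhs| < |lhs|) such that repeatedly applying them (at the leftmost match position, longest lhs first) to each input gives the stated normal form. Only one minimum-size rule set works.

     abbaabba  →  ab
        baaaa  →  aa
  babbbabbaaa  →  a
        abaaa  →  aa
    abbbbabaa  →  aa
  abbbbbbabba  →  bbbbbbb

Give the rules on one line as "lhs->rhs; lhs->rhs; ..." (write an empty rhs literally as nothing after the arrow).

  | abbaabba => baabba => aabba => aba => ab
  | baaaa => aaaa => aa
  | babbbabbaaa => bbbbabbaaa => bbbbbbaaa => bbbbbaaa => bbbbaaa => bbbaaa => bbaaa => baaa => aaa => a
  | abaaa => aaaa => aa

aaa->a; abb->b; ba->b; baa->aa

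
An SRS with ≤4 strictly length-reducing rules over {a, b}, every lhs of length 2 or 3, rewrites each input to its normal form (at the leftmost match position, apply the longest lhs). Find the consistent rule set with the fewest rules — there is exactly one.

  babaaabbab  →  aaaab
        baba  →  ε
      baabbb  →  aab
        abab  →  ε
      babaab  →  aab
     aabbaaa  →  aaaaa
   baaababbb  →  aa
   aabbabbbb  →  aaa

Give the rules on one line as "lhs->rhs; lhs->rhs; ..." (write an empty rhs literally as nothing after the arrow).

aba->b; ba->; baa->aa; bb->

  | babaaabbab => baaabbab => aaabbab => aaaab
  | baba => ba => ε
  | baabbb => aabbb => aab
  | abab => bb => ε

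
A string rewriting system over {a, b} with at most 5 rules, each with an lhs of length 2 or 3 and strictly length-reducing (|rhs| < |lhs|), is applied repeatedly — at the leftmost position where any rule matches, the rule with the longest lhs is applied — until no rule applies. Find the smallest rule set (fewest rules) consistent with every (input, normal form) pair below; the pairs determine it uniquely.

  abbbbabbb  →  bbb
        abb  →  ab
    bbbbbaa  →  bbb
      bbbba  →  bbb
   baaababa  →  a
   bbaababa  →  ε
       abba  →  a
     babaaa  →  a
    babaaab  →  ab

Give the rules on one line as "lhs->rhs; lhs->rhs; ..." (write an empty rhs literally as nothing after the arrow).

  | abbbbabbb => abbbabbb => abbabbb => ababbb => aabbb => bbb
  | abb => ab
  | bbbbbaa => bbbba => bbb
  | bbbba => bbb

aa->; abb->ab; ba->; bab->ab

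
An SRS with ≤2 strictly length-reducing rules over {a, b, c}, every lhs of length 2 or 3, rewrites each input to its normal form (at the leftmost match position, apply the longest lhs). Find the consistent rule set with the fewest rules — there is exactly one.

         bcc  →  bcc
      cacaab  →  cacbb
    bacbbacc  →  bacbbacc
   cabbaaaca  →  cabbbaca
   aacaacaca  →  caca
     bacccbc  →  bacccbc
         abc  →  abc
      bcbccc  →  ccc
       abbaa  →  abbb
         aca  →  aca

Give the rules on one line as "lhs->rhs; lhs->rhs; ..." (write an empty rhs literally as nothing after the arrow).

aa->b; bcb->

  | bcc
  | cacaab => cacbb
  | bacbbacc
  | cabbaaaca => cabbbaca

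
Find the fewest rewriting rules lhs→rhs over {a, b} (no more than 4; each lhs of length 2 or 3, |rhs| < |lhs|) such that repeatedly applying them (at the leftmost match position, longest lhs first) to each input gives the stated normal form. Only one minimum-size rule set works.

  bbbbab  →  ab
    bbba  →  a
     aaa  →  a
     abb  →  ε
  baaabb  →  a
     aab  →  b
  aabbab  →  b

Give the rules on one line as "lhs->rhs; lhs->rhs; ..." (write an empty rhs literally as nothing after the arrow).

aa->; ba->; bb->a

  | bbbbab => abbab => aaab => ab
  | bbba => aba => a
  | aaa => a
  | abb => aa => ε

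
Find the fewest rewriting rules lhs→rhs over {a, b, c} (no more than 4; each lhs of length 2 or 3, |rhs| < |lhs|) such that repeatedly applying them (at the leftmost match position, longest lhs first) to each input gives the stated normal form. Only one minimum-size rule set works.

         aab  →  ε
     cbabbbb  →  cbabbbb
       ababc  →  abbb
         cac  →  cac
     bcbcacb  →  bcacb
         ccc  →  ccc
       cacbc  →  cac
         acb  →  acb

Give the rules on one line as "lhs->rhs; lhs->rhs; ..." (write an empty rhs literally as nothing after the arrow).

aab->; abc->bb; cbc->c

  | aab => ε
  | cbabbbb
  | ababc => abbb
  | cac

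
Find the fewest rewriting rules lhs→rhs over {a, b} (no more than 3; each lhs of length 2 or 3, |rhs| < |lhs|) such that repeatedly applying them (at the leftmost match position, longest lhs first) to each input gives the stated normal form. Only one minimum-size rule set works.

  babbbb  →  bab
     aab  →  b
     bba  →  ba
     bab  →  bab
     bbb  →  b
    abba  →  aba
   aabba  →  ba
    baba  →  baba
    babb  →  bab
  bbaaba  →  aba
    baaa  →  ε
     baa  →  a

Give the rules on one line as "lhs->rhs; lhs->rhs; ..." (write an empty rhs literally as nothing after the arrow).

aa->; baa->a; bb->b

  | babbbb => babbb => babb => bab
  | aab => b
  | bba => ba
  | bab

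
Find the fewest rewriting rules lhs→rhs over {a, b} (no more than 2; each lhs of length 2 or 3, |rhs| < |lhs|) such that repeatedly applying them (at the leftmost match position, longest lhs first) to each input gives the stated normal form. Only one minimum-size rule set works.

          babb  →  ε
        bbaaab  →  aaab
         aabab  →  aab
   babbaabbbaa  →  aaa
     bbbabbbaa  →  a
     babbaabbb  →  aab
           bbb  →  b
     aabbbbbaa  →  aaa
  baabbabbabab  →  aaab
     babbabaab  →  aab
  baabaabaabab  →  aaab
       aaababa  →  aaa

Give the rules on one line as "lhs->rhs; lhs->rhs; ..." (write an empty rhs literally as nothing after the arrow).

  | babb => bb => ε
  | bbaaab => aaab
  | aabab => aab
  | babbaabbbaa => bbaabbbaa => aabbbaa => aabaa => aaa

ba->; bb->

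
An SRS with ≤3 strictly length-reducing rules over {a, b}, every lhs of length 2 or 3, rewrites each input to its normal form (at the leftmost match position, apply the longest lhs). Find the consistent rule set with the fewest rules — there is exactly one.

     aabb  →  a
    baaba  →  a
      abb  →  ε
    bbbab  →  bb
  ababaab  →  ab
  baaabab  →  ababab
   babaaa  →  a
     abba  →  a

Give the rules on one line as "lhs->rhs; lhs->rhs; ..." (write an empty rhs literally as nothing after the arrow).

  | aabb => a
  | baaba => abba => a
  | abb => ε
  | bbbab => bb

abb->; baa->ab; bba->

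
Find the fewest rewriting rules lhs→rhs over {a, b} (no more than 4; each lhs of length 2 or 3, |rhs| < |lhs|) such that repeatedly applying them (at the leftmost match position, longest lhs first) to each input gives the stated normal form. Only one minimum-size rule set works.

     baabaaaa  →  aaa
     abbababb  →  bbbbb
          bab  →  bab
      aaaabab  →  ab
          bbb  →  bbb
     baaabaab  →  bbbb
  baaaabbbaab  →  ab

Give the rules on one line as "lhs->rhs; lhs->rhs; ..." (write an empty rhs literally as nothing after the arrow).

  | baabaaaa => babbaaa => bbaaa => aaa
  | abbababb => bababb => bbbbb
  | bab
  | aaaabab => aaabbb => aabb => ab

aba->bb; abb->b; bba->a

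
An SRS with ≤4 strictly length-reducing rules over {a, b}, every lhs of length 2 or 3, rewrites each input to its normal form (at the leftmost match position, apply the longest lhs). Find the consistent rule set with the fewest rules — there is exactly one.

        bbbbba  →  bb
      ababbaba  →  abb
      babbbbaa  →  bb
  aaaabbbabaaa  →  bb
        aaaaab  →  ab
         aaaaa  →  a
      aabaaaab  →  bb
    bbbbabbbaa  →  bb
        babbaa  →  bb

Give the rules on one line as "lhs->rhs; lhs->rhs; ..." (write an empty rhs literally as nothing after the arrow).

aa->; ba->b; bbb->bb

  | bbbbba => bbbba => bbba => bba => bb
  | ababbaba => abbbaba => abbaba => abbba => abba => abb
  | babbbbaa => bbbbbaa => bbbbaa => bbbaa => bbaa => bba => bb
  | aaaabbbabaaa => aabbbabaaa => bbbabaaa => bbabaaa => bbbaaa => bbaaa => bbaa => bba => bb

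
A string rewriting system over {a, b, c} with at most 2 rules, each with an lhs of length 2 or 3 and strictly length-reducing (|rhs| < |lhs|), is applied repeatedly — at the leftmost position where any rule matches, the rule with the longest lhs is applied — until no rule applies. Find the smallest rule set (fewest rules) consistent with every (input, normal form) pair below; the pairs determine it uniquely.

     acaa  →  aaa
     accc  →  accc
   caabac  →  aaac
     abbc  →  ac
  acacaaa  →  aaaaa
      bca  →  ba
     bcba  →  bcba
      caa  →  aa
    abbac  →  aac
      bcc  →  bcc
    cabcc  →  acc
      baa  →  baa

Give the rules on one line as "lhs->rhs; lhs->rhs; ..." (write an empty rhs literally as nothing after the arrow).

  | acaa => aaa
  | accc
  | caabac => aabac => aaac
  | abbc => abc => ac

ab->a; ca->a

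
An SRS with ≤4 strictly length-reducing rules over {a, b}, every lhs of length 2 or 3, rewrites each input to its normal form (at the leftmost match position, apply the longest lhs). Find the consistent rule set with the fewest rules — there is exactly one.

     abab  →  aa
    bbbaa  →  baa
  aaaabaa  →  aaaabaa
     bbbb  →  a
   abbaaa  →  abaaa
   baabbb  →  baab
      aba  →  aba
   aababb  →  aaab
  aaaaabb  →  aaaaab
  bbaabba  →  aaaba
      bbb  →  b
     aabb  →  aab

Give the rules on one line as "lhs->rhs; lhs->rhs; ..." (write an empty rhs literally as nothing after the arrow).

  | abab => aa
  | bbbaa => baa
  | aaaabaa
  | bbbb => bb => a

abb->ab; bab->a; bb->a; bbb->b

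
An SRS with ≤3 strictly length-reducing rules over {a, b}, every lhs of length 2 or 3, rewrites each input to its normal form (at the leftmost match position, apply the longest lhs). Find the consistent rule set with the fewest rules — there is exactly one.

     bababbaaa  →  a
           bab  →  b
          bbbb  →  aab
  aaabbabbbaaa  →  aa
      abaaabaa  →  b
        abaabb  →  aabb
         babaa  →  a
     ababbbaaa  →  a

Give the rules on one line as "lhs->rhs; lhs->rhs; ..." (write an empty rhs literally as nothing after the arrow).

aaa->bb; ba->; bbb->aa

  | bababbaaa => babbaaa => bbaaa => baa => a
  | bab => b
  | bbbb => aab
  | aaabbabbbaaa => bbbbabbbaaa => aababbbaaa => aabbbaaa => aaaaaaa => bbaaaa => baaa => aa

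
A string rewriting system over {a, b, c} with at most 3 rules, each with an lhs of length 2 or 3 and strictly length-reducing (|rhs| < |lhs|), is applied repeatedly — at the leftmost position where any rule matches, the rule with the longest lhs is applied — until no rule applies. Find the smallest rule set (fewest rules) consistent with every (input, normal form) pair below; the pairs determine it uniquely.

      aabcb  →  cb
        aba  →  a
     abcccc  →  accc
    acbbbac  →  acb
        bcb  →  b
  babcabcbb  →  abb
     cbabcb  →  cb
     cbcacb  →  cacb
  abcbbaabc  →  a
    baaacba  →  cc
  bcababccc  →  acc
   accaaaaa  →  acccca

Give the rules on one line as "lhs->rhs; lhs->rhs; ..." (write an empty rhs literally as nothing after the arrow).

aa->c; ba->; bc->

  | aabcb => cbcb => cb
  | aba => a
  | abcccc => accc
  | acbbbac => acbbc => acb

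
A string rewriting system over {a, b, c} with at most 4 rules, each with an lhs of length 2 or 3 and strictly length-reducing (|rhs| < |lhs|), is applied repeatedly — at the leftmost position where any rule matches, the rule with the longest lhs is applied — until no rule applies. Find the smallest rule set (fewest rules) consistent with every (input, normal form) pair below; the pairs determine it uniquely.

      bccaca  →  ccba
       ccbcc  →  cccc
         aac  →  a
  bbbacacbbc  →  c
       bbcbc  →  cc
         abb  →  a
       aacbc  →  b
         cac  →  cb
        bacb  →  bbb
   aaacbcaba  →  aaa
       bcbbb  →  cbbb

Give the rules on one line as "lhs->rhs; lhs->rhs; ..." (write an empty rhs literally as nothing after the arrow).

ab->a; ac->b; bc->c

  | bccaca => ccaca => ccba
  | ccbcc => cccc
  | aac => ab => a
  | bbbacacbbc => bbbbacbbc => bbbbbbbc => bbbbbbc => bbbbbc => bbbbc => bbbc => bbc => bc => c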